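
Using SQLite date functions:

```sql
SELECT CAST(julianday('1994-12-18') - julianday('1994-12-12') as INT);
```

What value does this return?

6

Both dates are in December 1994: 18 − 12 = 6.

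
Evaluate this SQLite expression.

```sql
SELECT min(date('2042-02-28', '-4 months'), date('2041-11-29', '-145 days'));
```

2041-07-07

date('2042-02-28', '-4 months') → 2041-10-28.
date('2041-11-29', '-145 days') → 2041-07-07.
Earlier of the two is 2041-07-07.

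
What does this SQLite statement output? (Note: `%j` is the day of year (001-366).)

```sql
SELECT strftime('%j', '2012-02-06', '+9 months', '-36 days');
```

275

First apply '+9 months', '-36 days': 2012-02-06 → 2012-10-01.
Day-of-year for 2012-10-01: days since 2012-01-01 inclusive = 275, zero-padded to 275.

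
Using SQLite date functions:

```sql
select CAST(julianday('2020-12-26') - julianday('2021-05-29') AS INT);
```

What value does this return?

5 days remain in December 2020 after the 26th (31 − 26).
January 2021: 31 days.
February 2021: 28 days.
March 2021: 31 days.
April 2021: 30 days.
Then 29 days into May 2021.
Total: 5 + 31 + 28 + 31 + 30 + 29 = 154.
The subtraction is earlier − later, so the result is −154 → -154.

-154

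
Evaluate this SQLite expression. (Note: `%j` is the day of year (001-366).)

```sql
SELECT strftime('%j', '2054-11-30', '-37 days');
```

297

First apply '-37 days': 2054-11-30 → 2054-10-24.
Day-of-year for 2054-10-24: days since 2054-01-01 inclusive = 297, zero-padded to 297.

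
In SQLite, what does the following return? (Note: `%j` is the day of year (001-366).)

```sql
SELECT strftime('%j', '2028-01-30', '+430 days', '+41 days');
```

First apply '+430 days', '+41 days': 2028-01-30 → 2029-05-15.
Day-of-year for 2029-05-15: days since 2029-01-01 inclusive = 135, zero-padded to 135.

135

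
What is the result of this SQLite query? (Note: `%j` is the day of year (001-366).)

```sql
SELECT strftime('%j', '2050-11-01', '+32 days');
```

337

First apply '+32 days': 2050-11-01 → 2050-12-03.
Day-of-year for 2050-12-03: days since 2050-01-01 inclusive = 337, zero-padded to 337.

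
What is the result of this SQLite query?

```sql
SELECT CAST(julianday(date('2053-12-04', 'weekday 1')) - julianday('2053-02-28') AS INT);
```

`weekday 1` advances to the next Monday; 2053-12-04 is a Thursday, so it moves forward to 2053-12-08.
0 days remain in February 2053 after the 28th (28 − 28).
Full months from March 2053 through November 2053 contribute their day counts.
Then 8 days into December 2053.
Total: 0 + 31 + 30 + 31 + 30 + 31 + 31 + 30 + 31 + 30 + 8 = 283.

283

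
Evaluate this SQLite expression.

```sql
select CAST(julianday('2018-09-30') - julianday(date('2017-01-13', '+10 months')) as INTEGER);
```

321

Adding +10 months to 2017-01-13 gives 2017-11-13.
17 days remain in November 2017 after the 13th (30 − 13).
Full months from December 2017 through August 2018 contribute their day counts.
Then 30 days into September 2018.
Total: 17 + 31 + 31 + 28 + 31 + 30 + 31 + 30 + 31 + 31 + 30 = 321.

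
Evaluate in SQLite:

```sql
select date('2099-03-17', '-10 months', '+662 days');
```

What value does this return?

2100-03-10

Adding -10 months to 2099-03-17 gives 2098-05-17.
Applying '+662 days' to 2098-05-17: counting 662 days forward gives 2100-03-10.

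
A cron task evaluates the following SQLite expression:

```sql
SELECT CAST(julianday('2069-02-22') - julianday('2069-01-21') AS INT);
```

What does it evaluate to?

32

10 days remain in January 2069 after the 21st (31 − 21).
Then 22 days into February 2069.
Total: 10 + 22 = 32.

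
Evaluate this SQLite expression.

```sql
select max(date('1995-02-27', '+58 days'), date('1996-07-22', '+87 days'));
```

1996-10-17

date('1995-02-27', '+58 days') → 1995-04-26.
date('1996-07-22', '+87 days') → 1996-10-17.
Later of the two is 1996-10-17.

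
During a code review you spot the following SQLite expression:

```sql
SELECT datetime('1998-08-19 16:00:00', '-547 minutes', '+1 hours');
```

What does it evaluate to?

547 minutes = 9h 7m; -547 minutes from 1998-08-19 16:00:00 is 1998-08-19 06:53:00.
+1 hours from 1998-08-19 06:53:00 is 1998-08-19 07:53:00.

1998-08-19 07:53:00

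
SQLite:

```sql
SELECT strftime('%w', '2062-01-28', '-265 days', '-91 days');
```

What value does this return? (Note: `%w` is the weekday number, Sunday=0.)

0

First apply '-265 days', '-91 days': 2062-01-28 → 2061-02-06.
2061-02-06 is a Sunday; with Sunday=0 that is 0.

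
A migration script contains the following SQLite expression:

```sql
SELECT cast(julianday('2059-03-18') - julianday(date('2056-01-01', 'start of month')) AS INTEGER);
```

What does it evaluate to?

`start of month` rewinds 2056-01-01 to 2056-01-01.
30 days remain in January 2056 after the 1st (31 − 1).
Full months from February 2056 through February 2059 contribute their day counts.
Then 18 days into March 2059.
Total: 30 + 29 + 31 + 30 + 31 + 30 + 31 + 31 + 30 + 31 + 30 + 31 + 31 + 28 + 31 + 30 + 31 + 30 + 31 + 31 + 30 + 31 + 30 + 31 + 31 + 28 + 31 + 30 + 31 + 30 + 31 + 31 + 30 + 31 + 30 + 31 + 31 + 28 + 18 = 1172.

1172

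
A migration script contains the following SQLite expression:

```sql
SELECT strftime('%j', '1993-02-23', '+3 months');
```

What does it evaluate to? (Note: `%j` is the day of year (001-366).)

First apply '+3 months': 1993-02-23 → 1993-05-23.
Day-of-year for 1993-05-23: days since 1993-01-01 inclusive = 143, zero-padded to 143.

143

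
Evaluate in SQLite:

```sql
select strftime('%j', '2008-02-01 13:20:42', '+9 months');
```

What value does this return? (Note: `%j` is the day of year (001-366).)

306

First apply '+9 months': 2008-02-01 13:20:42 → 2008-11-01 13:20:42.
Day-of-year for 2008-11-01: days since 2008-01-01 inclusive = 306, zero-padded to 306.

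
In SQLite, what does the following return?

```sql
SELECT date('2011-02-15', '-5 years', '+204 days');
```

Adding -5 years to 2011-02-15 gives 2006-02-15.
Applying '+204 days' to 2006-02-15: counting 204 days forward gives 2006-09-07.

2006-09-07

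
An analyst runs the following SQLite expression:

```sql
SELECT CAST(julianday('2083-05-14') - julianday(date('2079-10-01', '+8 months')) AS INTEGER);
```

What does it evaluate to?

1077

Adding +8 months to 2079-10-01 gives 2080-06-01.
29 days remain in June 2080 after the 1st (30 − 1).
Full months from July 2080 through April 2083 contribute their day counts.
Then 14 days into May 2083.
Total: 29 + 31 + 31 + 30 + 31 + 30 + 31 + 31 + 28 + 31 + 30 + 31 + 30 + 31 + 31 + 30 + 31 + 30 + 31 + 31 + 28 + 31 + 30 + 31 + 30 + 31 + 31 + 30 + 31 + 30 + 31 + 31 + 28 + 31 + 30 + 14 = 1077.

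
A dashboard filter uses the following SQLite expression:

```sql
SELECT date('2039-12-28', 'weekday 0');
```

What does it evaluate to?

`weekday 0` advances to the next Sunday; 2039-12-28 is a Wednesday, so it moves forward to 2040-01-01.

2040-01-01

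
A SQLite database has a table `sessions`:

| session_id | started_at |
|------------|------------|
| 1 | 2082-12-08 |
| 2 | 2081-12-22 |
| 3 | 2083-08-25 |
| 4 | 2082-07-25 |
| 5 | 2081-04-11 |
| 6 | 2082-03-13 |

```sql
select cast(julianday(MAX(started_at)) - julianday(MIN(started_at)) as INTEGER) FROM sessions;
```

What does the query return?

866

MIN = 2081-04-11, MAX = 2083-08-25.
19 days remain in April 2081 after the 11th (30 − 11).
Full months from May 2081 through July 2083 contribute their day counts.
Then 25 days into August 2083.
Total: 19 + 31 + 30 + 31 + 31 + 30 + 31 + 30 + 31 + 31 + 28 + 31 + 30 + 31 + 30 + 31 + 31 + 30 + 31 + 30 + 31 + 31 + 28 + 31 + 30 + 31 + 30 + 31 + 25 = 866.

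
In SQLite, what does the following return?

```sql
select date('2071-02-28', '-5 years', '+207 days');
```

Adding -5 years to 2071-02-28 gives 2066-02-28.
Applying '+207 days' to 2066-02-28: counting 207 days forward gives 2066-09-23.

2066-09-23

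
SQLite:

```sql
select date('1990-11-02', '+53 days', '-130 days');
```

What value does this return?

Applying '+53 days' to 1990-11-02: counting 53 days forward gives 1990-12-25.
Applying '-130 days' to 1990-12-25: counting 130 days back gives 1990-08-17.

1990-08-17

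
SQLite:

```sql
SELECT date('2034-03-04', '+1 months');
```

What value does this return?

2034-04-04

Adding +1 month to 2034-03-04 gives 2034-04-04.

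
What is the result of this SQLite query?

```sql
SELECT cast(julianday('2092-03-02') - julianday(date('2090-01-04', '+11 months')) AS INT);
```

Adding +11 months to 2090-01-04 gives 2090-12-04.
27 days remain in December 2090 after the 4th (31 − 4).
Full months from January 2091 through February 2092 contribute their day counts.
Then 2 days into March 2092.
Total: 27 + 31 + 28 + 31 + 30 + 31 + 30 + 31 + 31 + 30 + 31 + 30 + 31 + 31 + 29 + 2 = 454.

454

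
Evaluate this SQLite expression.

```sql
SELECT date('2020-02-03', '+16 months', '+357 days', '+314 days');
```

Adding +16 months to 2020-02-03 gives 2021-06-03.
Applying '+357 days' to 2021-06-03: counting 357 days forward gives 2022-05-26.
Applying '+314 days' to 2022-05-26: counting 314 days forward gives 2023-04-05.

2023-04-05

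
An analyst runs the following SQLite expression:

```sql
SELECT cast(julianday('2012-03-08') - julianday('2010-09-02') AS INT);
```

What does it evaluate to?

553

28 days remain in September 2010 after the 2nd (30 − 2).
Full months from October 2010 through February 2012 contribute their day counts.
Then 8 days into March 2012.
Total: 28 + 31 + 30 + 31 + 31 + 28 + 31 + 30 + 31 + 30 + 31 + 31 + 30 + 31 + 30 + 31 + 31 + 29 + 8 = 553.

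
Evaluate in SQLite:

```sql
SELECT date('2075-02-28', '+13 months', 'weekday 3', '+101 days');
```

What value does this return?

2076-07-11

Adding +13 months to 2075-02-28 gives 2076-03-28.
`weekday 3` advances to the next Wednesday; 2076-03-28 is a Saturday, so it moves forward to 2076-04-01.
Applying '+101 days' to 2076-04-01: counting 101 days forward gives 2076-07-11.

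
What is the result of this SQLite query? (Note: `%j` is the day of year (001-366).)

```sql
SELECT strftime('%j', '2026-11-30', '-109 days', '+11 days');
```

First apply '-109 days', '+11 days': 2026-11-30 → 2026-08-24.
Day-of-year for 2026-08-24: days since 2026-01-01 inclusive = 236, zero-padded to 236.

236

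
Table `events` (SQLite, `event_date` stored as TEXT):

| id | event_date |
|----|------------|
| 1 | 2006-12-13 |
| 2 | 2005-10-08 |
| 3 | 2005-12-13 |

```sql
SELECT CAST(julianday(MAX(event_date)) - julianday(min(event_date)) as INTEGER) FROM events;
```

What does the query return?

431

MIN = 2005-10-08, MAX = 2006-12-13.
23 days remain in October 2005 after the 8th (31 − 8).
Full months from November 2005 through November 2006 contribute their day counts.
Then 13 days into December 2006.
Total: 23 + 30 + 31 + 31 + 28 + 31 + 30 + 31 + 30 + 31 + 31 + 30 + 31 + 30 + 13 = 431.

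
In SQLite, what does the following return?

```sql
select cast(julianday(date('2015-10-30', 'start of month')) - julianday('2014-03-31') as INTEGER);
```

`start of month` rewinds 2015-10-30 to 2015-10-01.
0 days remain in March 2014 after the 31st (31 − 31).
Full months from April 2014 through September 2015 contribute their day counts.
Then 1 day into October 2015.
Total: 0 + 30 + 31 + 30 + 31 + 31 + 30 + 31 + 30 + 31 + 31 + 28 + 31 + 30 + 31 + 30 + 31 + 31 + 30 + 1 = 549.

549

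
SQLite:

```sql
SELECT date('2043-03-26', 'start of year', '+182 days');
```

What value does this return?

`start of year` rewinds 2043-03-26 to 2043-01-01.
Applying '+182 days' to 2043-01-01: counting 182 days forward gives 2043-07-02.

2043-07-02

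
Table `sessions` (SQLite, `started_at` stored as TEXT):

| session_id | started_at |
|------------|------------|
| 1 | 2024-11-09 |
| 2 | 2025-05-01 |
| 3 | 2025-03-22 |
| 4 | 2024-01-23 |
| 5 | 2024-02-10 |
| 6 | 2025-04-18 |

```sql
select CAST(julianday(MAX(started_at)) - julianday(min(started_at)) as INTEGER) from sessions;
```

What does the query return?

MIN = 2024-01-23, MAX = 2025-05-01.
8 days remain in January 2024 after the 23rd (31 − 23).
Full months from February 2024 through April 2025 contribute their day counts.
Then 1 day into May 2025.
Total: 8 + 29 + 31 + 30 + 31 + 30 + 31 + 31 + 30 + 31 + 30 + 31 + 31 + 28 + 31 + 30 + 1 = 464.

464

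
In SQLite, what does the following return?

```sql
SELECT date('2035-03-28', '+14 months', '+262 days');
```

Adding +14 months to 2035-03-28 gives 2036-05-28.
Applying '+262 days' to 2036-05-28: counting 262 days forward gives 2037-02-14.

2037-02-14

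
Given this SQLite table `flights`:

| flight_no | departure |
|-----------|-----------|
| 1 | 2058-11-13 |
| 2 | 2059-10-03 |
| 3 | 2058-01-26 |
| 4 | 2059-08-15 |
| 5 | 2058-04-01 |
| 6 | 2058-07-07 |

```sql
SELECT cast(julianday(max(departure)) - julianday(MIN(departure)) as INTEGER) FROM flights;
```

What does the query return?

MIN = 2058-01-26, MAX = 2059-10-03.
5 days remain in January 2058 after the 26th (31 − 26).
Full months from February 2058 through September 2059 contribute their day counts.
Then 3 days into October 2059.
Total: 5 + 28 + 31 + 30 + 31 + 30 + 31 + 31 + 30 + 31 + 30 + 31 + 31 + 28 + 31 + 30 + 31 + 30 + 31 + 31 + 30 + 3 = 615.

615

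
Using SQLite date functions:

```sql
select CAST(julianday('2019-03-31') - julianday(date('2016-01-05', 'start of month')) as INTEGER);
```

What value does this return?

`start of month` rewinds 2016-01-05 to 2016-01-01.
30 days remain in January 2016 after the 1st (31 − 1).
Full months from February 2016 through February 2019 contribute their day counts.
Then 31 days into March 2019.
Total: 30 + 29 + 31 + 30 + 31 + 30 + 31 + 31 + 30 + 31 + 30 + 31 + 31 + 28 + 31 + 30 + 31 + 30 + 31 + 31 + 30 + 31 + 30 + 31 + 31 + 28 + 31 + 30 + 31 + 30 + 31 + 31 + 30 + 31 + 30 + 31 + 31 + 28 + 31 = 1185.

1185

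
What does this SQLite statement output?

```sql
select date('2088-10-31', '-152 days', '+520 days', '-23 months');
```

2087-12-03

Applying '-152 days' to 2088-10-31: counting 152 days back gives 2088-06-01.
Applying '+520 days' to 2088-06-01: counting 520 days forward gives 2089-11-03.
Adding -23 months to 2089-11-03 gives 2087-12-03.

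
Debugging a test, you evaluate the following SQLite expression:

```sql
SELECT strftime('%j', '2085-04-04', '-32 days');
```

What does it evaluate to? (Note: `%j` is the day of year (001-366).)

062

First apply '-32 days': 2085-04-04 → 2085-03-03.
Day-of-year for 2085-03-03: days since 2085-01-01 inclusive = 62, zero-padded to 062.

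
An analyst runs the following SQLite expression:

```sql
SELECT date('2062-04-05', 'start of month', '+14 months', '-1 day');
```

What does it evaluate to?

`start of month` rewinds 2062-04-05 to 2062-04-01.
Adding +14 months to 2062-04-01 gives 2063-06-01.
Going back 1 day from 2063-06-01 reaches 2063-05-31 (last day of May, 31 days).

2063-05-31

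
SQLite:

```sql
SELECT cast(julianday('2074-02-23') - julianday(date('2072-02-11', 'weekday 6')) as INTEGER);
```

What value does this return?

`weekday 6` advances to the next Saturday; 2072-02-11 is a Thursday, so it moves forward to 2072-02-13.
16 days remain in February 2072 after the 13th (29 − 13).
Full months from March 2072 through January 2074 contribute their day counts.
Then 23 days into February 2074.
Total: 16 + 31 + 30 + 31 + 30 + 31 + 31 + 30 + 31 + 30 + 31 + 31 + 28 + 31 + 30 + 31 + 30 + 31 + 31 + 30 + 31 + 30 + 31 + 31 + 23 = 741.

741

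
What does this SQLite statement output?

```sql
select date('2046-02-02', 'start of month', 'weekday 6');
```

2046-02-03

`start of month` rewinds 2046-02-02 to 2046-02-01.
`weekday 6` advances to the next Saturday; 2046-02-01 is a Thursday, so it moves forward to 2046-02-03.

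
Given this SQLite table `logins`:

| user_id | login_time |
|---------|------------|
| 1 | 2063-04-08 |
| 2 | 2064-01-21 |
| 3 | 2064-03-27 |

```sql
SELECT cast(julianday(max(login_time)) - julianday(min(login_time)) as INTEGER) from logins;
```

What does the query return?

354

MIN = 2063-04-08, MAX = 2064-03-27.
22 days remain in April 2063 after the 8th (30 − 8).
Full months from May 2063 through February 2064 contribute their day counts.
Then 27 days into March 2064.
Total: 22 + 31 + 30 + 31 + 31 + 30 + 31 + 30 + 31 + 31 + 29 + 27 = 354.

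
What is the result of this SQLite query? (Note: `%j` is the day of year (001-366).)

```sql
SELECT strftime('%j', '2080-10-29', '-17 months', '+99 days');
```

248

First apply '-17 months', '+99 days': 2080-10-29 → 2079-09-05.
Day-of-year for 2079-09-05: days since 2079-01-01 inclusive = 248, zero-padded to 248.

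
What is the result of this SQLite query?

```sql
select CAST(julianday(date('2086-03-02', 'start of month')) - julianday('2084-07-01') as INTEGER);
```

`start of month` rewinds 2086-03-02 to 2086-03-01.
30 days remain in July 2084 after the 1st (31 − 1).
Full months from August 2084 through February 2086 contribute their day counts.
Then 1 day into March 2086.
Total: 30 + 31 + 30 + 31 + 30 + 31 + 31 + 28 + 31 + 30 + 31 + 30 + 31 + 31 + 30 + 31 + 30 + 31 + 31 + 28 + 1 = 608.

608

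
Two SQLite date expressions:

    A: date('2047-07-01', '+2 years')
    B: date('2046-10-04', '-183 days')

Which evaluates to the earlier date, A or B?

A = 2049-07-01.
B = 2046-04-04.
B is earlier.

B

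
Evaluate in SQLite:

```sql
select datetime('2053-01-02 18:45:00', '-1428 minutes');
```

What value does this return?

2053-01-01 18:57:00

1428 minutes = 23h 48m; -1428 minutes from 2053-01-02 18:45:00 is 2053-01-01 18:57:00 (crosses midnight).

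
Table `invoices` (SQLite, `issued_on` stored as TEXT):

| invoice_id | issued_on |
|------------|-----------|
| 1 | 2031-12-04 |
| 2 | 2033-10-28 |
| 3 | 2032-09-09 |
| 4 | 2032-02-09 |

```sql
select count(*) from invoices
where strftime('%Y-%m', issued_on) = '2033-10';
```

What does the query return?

1

Rows with year-month 2033-10: 2033-10-28 → 1.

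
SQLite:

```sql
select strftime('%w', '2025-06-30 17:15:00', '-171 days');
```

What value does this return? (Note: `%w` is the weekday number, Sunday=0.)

5

First apply '-171 days': 2025-06-30 17:15:00 → 2025-01-10 17:15:00.
2025-01-10 is a Friday; with Sunday=0 that is 5.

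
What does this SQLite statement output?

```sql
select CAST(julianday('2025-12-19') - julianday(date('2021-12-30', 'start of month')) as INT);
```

1479

`start of month` rewinds 2021-12-30 to 2021-12-01.
30 days remain in December 2021 after the 1st (31 − 1).
Full months from January 2022 through November 2025 contribute their day counts.
Then 19 days into December 2025.
Total: 30 + 31 + 28 + 31 + 30 + 31 + 30 + 31 + 31 + 30 + 31 + 30 + 31 + 31 + 28 + 31 + 30 + 31 + 30 + 31 + 31 + 30 + 31 + 30 + 31 + 31 + 29 + 31 + 30 + 31 + 30 + 31 + 31 + 30 + 31 + 30 + 31 + 31 + 28 + 31 + 30 + 31 + 30 + 31 + 31 + 30 + 31 + 30 + 19 = 1479.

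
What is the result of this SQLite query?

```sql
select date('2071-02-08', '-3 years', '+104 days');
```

Adding -3 years to 2071-02-08 gives 2068-02-08.
Applying '+104 days' to 2068-02-08: counting 104 days forward gives 2068-05-22.

2068-05-22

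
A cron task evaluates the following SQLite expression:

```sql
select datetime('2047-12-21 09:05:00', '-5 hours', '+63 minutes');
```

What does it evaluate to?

2047-12-21 05:08:00

-5 hours from 2047-12-21 09:05:00 is 2047-12-21 04:05:00.
63 minutes = 1h 3m; +63 minutes from 2047-12-21 04:05:00 is 2047-12-21 05:08:00.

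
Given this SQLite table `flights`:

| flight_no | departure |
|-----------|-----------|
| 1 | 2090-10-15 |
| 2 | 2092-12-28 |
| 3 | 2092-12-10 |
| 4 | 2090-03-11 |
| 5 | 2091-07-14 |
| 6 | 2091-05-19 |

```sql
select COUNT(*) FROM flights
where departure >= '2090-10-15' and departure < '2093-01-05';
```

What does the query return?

5

Rows in [2090-10-15, 2093-01-05): 2090-10-15, 2092-12-28, 2092-12-10, 2091-07-14, 2091-05-19 → 5 rows.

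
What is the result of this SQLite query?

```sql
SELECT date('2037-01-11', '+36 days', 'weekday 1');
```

2037-02-16

January 2037 has 31 days; 20 remain after the 11th, so 21 days reach 2037-02-01.
Advancing 15 more days within February lands on 2037-02-16.
`weekday 1` advances to the next Monday; 2037-02-16 is already a Monday, so it stays at 2037-02-16.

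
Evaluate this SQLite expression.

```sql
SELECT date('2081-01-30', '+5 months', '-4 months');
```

2081-03-02

Adding +5 months to 2081-01-30 gives 2081-06-30.
Adding -4 months to 2081-06-30 targets 2081-02-30. February 2081 has only 28 days, so SQLite normalizes the 2-day overflow forward to 2081-03-02.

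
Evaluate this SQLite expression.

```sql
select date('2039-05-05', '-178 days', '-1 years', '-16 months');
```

Applying '-178 days' to 2039-05-05: counting 178 days back gives 2038-11-08.
Adding -1 year to 2038-11-08 gives 2037-11-08.
Adding -16 months to 2037-11-08 gives 2036-07-08.

2036-07-08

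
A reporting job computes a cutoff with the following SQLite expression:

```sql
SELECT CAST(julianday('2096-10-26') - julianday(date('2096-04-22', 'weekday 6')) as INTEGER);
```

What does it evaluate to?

181

`weekday 6` advances to the next Saturday; 2096-04-22 is a Sunday, so it moves forward to 2096-04-28.
2 days remain in April 2096 after the 28th (30 − 28).
May 2096: 31 days.
June 2096: 30 days.
July 2096: 31 days.
August 2096: 31 days.
September 2096: 30 days.
Then 26 days into October 2096.
Total: 2 + 31 + 30 + 31 + 31 + 30 + 26 = 181.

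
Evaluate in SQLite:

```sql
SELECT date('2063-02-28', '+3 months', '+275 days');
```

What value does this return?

Adding +3 months to 2063-02-28 gives 2063-05-28.
Applying '+275 days' to 2063-05-28: counting 275 days forward gives 2064-02-27.

2064-02-27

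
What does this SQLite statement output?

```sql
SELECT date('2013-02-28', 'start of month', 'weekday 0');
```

2013-02-03

`start of month` rewinds 2013-02-28 to 2013-02-01.
`weekday 0` advances to the next Sunday; 2013-02-01 is a Friday, so it moves forward to 2013-02-03.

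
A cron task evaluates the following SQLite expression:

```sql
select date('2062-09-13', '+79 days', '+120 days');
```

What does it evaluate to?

2063-03-31

Applying '+79 days' to 2062-09-13: counting 79 days forward gives 2062-12-01.
Applying '+120 days' to 2062-12-01: counting 120 days forward gives 2063-03-31.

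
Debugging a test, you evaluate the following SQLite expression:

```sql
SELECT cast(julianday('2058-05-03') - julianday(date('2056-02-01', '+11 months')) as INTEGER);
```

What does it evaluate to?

487

Adding +11 months to 2056-02-01 gives 2057-01-01.
30 days remain in January 2057 after the 1st (31 − 1).
Full months from February 2057 through April 2058 contribute their day counts.
Then 3 days into May 2058.
Total: 30 + 28 + 31 + 30 + 31 + 30 + 31 + 31 + 30 + 31 + 30 + 31 + 31 + 28 + 31 + 30 + 3 = 487.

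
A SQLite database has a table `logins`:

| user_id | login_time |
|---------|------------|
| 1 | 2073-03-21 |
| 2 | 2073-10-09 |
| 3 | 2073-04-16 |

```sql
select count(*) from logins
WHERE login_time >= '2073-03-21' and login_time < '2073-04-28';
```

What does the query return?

Rows in [2073-03-21, 2073-04-28): 2073-03-21, 2073-04-16 → 2 rows.

2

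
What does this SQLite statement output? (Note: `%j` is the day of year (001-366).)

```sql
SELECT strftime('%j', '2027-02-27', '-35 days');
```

First apply '-35 days': 2027-02-27 → 2027-01-23.
Day-of-year for 2027-01-23: days since 2027-01-01 inclusive = 23, zero-padded to 023.

023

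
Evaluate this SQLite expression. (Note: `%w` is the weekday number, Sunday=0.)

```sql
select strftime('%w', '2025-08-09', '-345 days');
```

4

First apply '-345 days': 2025-08-09 → 2024-08-29.
2024-08-29 is a Thursday; with Sunday=0 that is 4.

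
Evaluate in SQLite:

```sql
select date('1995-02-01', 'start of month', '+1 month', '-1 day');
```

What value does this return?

1995-02-28

`start of month` rewinds 1995-02-01 to 1995-02-01.
Adding +1 month to 1995-02-01 gives 1995-03-01.
Going back 1 day from 1995-03-01 reaches 1995-02-28 (last day of February, 28 days).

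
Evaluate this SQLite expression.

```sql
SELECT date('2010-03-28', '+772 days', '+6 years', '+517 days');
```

2019-10-07

Applying '+772 days' to 2010-03-28: counting 772 days forward gives 2012-05-08.
Adding +6 years to 2012-05-08 gives 2018-05-08.
Applying '+517 days' to 2018-05-08: counting 517 days forward gives 2019-10-07.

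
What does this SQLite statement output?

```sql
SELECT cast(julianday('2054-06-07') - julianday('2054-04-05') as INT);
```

25 days remain in April 2054 after the 5th (30 − 5).
May 2054: 31 days.
Then 7 days into June 2054.
Total: 25 + 31 + 7 = 63.

63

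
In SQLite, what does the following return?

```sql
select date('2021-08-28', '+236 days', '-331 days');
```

2021-05-25

Applying '+236 days' to 2021-08-28: counting 236 days forward gives 2022-04-21.
Applying '-331 days' to 2022-04-21: counting 331 days back gives 2021-05-25.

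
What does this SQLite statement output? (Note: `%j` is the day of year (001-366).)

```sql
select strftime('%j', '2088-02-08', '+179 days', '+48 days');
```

First apply '+179 days', '+48 days': 2088-02-08 → 2088-09-22.
Day-of-year for 2088-09-22: days since 2088-01-01 inclusive = 266, zero-padded to 266.

266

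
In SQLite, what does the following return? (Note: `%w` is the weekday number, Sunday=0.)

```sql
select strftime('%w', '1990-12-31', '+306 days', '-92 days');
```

First apply '+306 days', '-92 days': 1990-12-31 → 1991-08-02.
1991-08-02 is a Friday; with Sunday=0 that is 5.

5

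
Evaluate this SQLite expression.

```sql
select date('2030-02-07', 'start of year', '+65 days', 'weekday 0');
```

`start of year` rewinds 2030-02-07 to 2030-01-01.
Applying '+65 days' to 2030-01-01: counting 65 days forward gives 2030-03-07.
`weekday 0` advances to the next Sunday; 2030-03-07 is a Thursday, so it moves forward to 2030-03-10.

2030-03-10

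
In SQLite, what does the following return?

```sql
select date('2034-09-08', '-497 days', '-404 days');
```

2032-03-21

Applying '-497 days' to 2034-09-08: counting 497 days back gives 2033-04-29.
Applying '-404 days' to 2033-04-29: counting 404 days back gives 2032-03-21.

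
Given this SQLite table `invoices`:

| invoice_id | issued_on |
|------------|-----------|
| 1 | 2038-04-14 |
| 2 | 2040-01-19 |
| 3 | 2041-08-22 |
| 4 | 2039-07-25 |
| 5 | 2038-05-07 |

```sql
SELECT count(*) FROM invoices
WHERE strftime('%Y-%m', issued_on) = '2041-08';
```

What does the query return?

Rows with year-month 2041-08: 2041-08-22 → 1.

1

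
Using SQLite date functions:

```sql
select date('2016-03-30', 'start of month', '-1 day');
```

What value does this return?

2016-02-29

`start of month` rewinds 2016-03-30 to 2016-03-01.
Going back 1 day from 2016-03-01 reaches 2016-02-29 (last day of February, 29 days).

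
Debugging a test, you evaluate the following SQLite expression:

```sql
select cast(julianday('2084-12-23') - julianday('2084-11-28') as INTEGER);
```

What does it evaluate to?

2 days remain in November 2084 after the 28th (30 − 28).
Then 23 days into December 2084.
Total: 2 + 23 = 25.

25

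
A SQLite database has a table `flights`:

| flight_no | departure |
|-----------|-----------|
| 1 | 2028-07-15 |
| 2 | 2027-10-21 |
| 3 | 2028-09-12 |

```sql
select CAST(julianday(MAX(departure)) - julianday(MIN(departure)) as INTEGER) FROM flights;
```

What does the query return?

MIN = 2027-10-21, MAX = 2028-09-12.
10 days remain in October 2027 after the 21st (31 − 21).
Full months from November 2027 through August 2028 contribute their day counts.
Then 12 days into September 2028.
Total: 10 + 30 + 31 + 31 + 29 + 31 + 30 + 31 + 30 + 31 + 31 + 12 = 327.

327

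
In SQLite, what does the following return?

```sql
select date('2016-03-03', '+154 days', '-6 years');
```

Applying '+154 days' to 2016-03-03: counting 154 days forward gives 2016-08-04.
Adding -6 years to 2016-08-04 gives 2010-08-04.

2010-08-04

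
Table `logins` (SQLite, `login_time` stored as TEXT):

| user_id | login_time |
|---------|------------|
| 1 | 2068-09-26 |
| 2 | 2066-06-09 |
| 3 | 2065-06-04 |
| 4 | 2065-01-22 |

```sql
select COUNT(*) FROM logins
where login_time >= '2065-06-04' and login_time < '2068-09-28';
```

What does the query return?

Rows in [2065-06-04, 2068-09-28): 2068-09-26, 2066-06-09, 2065-06-04 → 3 rows.

3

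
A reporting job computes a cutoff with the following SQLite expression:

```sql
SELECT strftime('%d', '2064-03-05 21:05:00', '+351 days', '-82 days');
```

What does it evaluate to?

29

First apply '+351 days', '-82 days': 2064-03-05 21:05:00 → 2064-11-29 21:05:00.
`%d` extracts the 2-digit day of month: 29.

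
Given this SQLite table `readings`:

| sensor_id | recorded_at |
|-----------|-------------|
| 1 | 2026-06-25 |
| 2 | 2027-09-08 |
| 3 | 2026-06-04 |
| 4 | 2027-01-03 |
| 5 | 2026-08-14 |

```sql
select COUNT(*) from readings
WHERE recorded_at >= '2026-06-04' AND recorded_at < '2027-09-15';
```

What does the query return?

5

Rows in [2026-06-04, 2027-09-15): 2026-06-25, 2027-09-08, 2026-06-04, 2027-01-03, 2026-08-14 → 5 rows.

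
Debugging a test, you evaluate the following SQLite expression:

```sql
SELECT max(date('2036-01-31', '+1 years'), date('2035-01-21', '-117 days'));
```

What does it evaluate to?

2037-01-31

date('2036-01-31', '+1 years') → 2037-01-31.
date('2035-01-21', '-117 days') → 2034-09-26.
Later of the two is 2037-01-31.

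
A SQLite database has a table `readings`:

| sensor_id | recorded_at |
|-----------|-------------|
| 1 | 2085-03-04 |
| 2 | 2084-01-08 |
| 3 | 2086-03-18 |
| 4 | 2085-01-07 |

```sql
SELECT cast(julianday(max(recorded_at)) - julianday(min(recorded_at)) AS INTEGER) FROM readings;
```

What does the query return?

MIN = 2084-01-08, MAX = 2086-03-18.
23 days remain in January 2084 after the 8th (31 − 8).
Full months from February 2084 through February 2086 contribute their day counts.
Then 18 days into March 2086.
Total: 23 + 29 + 31 + 30 + 31 + 30 + 31 + 31 + 30 + 31 + 30 + 31 + 31 + 28 + 31 + 30 + 31 + 30 + 31 + 31 + 30 + 31 + 30 + 31 + 31 + 28 + 18 = 800.

800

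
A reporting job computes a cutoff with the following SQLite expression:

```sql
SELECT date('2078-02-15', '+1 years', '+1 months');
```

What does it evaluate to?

Adding +1 year to 2078-02-15 gives 2079-02-15.
Adding +1 month to 2079-02-15 gives 2079-03-15.

2079-03-15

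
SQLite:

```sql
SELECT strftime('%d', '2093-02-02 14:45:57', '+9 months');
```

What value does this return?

02

First apply '+9 months': 2093-02-02 14:45:57 → 2093-11-02 14:45:57.
`%d` extracts the 2-digit day of month: 02.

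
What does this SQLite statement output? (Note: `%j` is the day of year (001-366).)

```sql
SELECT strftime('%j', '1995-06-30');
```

181

Day-of-year for 1995-06-30: days since 1995-01-01 inclusive = 181, zero-padded to 181.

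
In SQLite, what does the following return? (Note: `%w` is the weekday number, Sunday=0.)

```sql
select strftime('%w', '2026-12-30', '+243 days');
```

First apply '+243 days': 2026-12-30 → 2027-08-30.
2027-08-30 is a Monday; with Sunday=0 that is 1.

1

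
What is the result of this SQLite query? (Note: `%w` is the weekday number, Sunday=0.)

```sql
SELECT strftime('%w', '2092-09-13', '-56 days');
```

6

First apply '-56 days': 2092-09-13 → 2092-07-19.
2092-07-19 is a Saturday; with Sunday=0 that is 6.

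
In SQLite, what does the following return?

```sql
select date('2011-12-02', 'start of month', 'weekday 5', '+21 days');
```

2011-12-23

`start of month` rewinds 2011-12-02 to 2011-12-01.
`weekday 5` advances to the next Friday; 2011-12-01 is a Thursday, so it moves forward to 2011-12-02.
Advancing 21 more days within December lands on 2011-12-23.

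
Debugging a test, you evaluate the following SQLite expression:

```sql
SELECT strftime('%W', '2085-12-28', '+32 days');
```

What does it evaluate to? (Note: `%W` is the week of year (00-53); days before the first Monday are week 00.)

First apply '+32 days': 2085-12-28 → 2086-01-29.
2086-01-29 is a Tuesday. SQLite's %W counts Mondays since the year started; the result is 04.

04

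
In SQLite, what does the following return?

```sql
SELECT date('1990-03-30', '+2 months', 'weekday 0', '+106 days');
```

Adding +2 months to 1990-03-30 gives 1990-05-30.
`weekday 0` advances to the next Sunday; 1990-05-30 is a Wednesday, so it moves forward to 1990-06-03.
Applying '+106 days' to 1990-06-03: counting 106 days forward gives 1990-09-17.

1990-09-17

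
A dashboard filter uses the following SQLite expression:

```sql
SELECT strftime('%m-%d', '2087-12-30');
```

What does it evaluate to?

12-30

`%m-%d` extracts the month-day: 12-30.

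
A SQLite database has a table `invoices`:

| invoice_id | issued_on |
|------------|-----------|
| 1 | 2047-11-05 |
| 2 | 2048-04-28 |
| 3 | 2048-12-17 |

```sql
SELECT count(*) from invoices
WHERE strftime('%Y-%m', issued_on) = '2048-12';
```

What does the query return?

Rows with year-month 2048-12: 2048-12-17 → 1.

1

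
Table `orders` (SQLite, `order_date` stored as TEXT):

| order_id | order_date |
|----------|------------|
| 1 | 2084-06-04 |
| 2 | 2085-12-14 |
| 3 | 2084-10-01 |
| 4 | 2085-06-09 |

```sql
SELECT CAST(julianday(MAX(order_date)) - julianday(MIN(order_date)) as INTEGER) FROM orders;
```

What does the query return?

558

MIN = 2084-06-04, MAX = 2085-12-14.
26 days remain in June 2084 after the 4th (30 − 4).
Full months from July 2084 through November 2085 contribute their day counts.
Then 14 days into December 2085.
Total: 26 + 31 + 31 + 30 + 31 + 30 + 31 + 31 + 28 + 31 + 30 + 31 + 30 + 31 + 31 + 30 + 31 + 30 + 14 = 558.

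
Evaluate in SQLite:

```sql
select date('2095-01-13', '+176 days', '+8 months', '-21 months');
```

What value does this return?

2094-06-08

Applying '+176 days' to 2095-01-13: counting 176 days forward gives 2095-07-08.
Adding +8 months to 2095-07-08 gives 2096-03-08.
Adding -21 months to 2096-03-08 gives 2094-06-08.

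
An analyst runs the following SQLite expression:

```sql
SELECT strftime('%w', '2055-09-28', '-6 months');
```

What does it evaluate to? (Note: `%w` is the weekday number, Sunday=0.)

0

First apply '-6 months': 2055-09-28 → 2055-03-28.
2055-03-28 is a Sunday; with Sunday=0 that is 0.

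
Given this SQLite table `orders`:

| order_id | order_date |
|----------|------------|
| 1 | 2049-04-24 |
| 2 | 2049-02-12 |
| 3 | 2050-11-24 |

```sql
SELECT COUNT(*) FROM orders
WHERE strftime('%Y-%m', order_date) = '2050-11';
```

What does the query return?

1

Rows with year-month 2050-11: 2050-11-24 → 1.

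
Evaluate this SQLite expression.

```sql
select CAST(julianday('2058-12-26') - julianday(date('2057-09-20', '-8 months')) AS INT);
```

705

Adding -8 months to 2057-09-20 gives 2057-01-20.
11 days remain in January 2057 after the 20th (31 − 20).
Full months from February 2057 through November 2058 contribute their day counts.
Then 26 days into December 2058.
Total: 11 + 28 + 31 + 30 + 31 + 30 + 31 + 31 + 30 + 31 + 30 + 31 + 31 + 28 + 31 + 30 + 31 + 30 + 31 + 31 + 30 + 31 + 30 + 26 = 705.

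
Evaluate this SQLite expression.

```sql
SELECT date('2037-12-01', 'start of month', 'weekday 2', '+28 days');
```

2037-12-29

`start of month` rewinds 2037-12-01 to 2037-12-01.
`weekday 2` advances to the next Tuesday; 2037-12-01 is already a Tuesday, so it stays at 2037-12-01.
Advancing 28 more days within December lands on 2037-12-29.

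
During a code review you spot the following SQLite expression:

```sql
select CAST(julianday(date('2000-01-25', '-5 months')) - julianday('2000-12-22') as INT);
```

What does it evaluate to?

Adding -5 months to 2000-01-25 gives 1999-08-25.
6 days remain in August 1999 after the 25th (31 − 25).
Full months from September 1999 through November 2000 contribute their day counts.
Then 22 days into December 2000.
Total: 6 + 30 + 31 + 30 + 31 + 31 + 29 + 31 + 30 + 31 + 30 + 31 + 31 + 30 + 31 + 30 + 22 = 485.
The subtraction is earlier − later, so the result is −485 → -485.

-485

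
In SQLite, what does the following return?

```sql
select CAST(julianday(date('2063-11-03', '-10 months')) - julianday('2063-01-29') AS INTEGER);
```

Adding -10 months to 2063-11-03 gives 2063-01-03.
Both dates are in January 2063: 29 − 3 = 26.
The subtraction is earlier − later, so the result is −26 → -26.

-26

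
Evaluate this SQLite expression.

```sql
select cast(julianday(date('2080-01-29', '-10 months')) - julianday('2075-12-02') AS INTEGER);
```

Adding -10 months to 2080-01-29 gives 2079-03-29.
29 days remain in December 2075 after the 2nd (31 − 2).
Full months from January 2076 through February 2079 contribute their day counts.
Then 29 days into March 2079.
Total: 29 + 31 + 29 + 31 + 30 + 31 + 30 + 31 + 31 + 30 + 31 + 30 + 31 + 31 + 28 + 31 + 30 + 31 + 30 + 31 + 31 + 30 + 31 + 30 + 31 + 31 + 28 + 31 + 30 + 31 + 30 + 31 + 31 + 30 + 31 + 30 + 31 + 31 + 28 + 29 = 1213.

1213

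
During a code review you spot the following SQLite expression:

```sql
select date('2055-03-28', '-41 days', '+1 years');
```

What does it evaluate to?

2056-02-15

Applying '-41 days' to 2055-03-28: counting 41 days back gives 2055-02-15.
Adding +1 year to 2055-02-15 gives 2056-02-15.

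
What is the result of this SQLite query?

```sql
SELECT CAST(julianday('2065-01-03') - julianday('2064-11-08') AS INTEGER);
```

56

22 days remain in November 2064 after the 8th (30 − 8).
December 2064: 31 days.
Then 3 days into January 2065.
Total: 22 + 31 + 3 = 56.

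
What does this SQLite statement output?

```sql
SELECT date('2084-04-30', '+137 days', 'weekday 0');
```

Applying '+137 days' to 2084-04-30: counting 137 days forward gives 2084-09-14.
`weekday 0` advances to the next Sunday; 2084-09-14 is a Thursday, so it moves forward to 2084-09-17.

2084-09-17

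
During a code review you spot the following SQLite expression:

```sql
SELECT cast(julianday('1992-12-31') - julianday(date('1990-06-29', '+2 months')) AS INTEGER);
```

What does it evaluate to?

855

Adding +2 months to 1990-06-29 gives 1990-08-29.
2 days remain in August 1990 after the 29th (31 − 29).
Full months from September 1990 through November 1992 contribute their day counts.
Then 31 days into December 1992.
Total: 2 + 30 + 31 + 30 + 31 + 31 + 28 + 31 + 30 + 31 + 30 + 31 + 31 + 30 + 31 + 30 + 31 + 31 + 29 + 31 + 30 + 31 + 30 + 31 + 31 + 30 + 31 + 30 + 31 = 855.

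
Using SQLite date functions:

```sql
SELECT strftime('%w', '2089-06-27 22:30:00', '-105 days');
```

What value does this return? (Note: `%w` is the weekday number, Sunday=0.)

First apply '-105 days': 2089-06-27 22:30:00 → 2089-03-14 22:30:00.
2089-03-14 is a Monday; with Sunday=0 that is 1.

1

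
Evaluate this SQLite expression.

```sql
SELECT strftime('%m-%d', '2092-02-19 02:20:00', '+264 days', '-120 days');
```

07-12

First apply '+264 days', '-120 days': 2092-02-19 02:20:00 → 2092-07-12 02:20:00.
`%m-%d` extracts the month-day: 07-12.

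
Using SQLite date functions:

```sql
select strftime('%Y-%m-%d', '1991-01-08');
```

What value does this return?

`%Y-%m-%d` extracts the ISO date: 1991-01-08.

1991-01-08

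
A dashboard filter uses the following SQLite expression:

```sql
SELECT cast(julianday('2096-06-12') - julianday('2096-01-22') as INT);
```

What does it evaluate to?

9 days remain in January 2096 after the 22nd (31 − 22).
February 2096: 29 days (leap year).
March 2096: 31 days.
April 2096: 30 days.
May 2096: 31 days.
Then 12 days into June 2096.
Total: 9 + 29 + 31 + 30 + 31 + 12 = 142.

142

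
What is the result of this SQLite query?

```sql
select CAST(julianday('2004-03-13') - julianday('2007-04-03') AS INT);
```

18 days remain in March 2004 after the 13th (31 − 13).
Full months from April 2004 through March 2007 contribute their day counts.
Then 3 days into April 2007.
Total: 18 + 30 + 31 + 30 + 31 + 31 + 30 + 31 + 30 + 31 + 31 + 28 + 31 + 30 + 31 + 30 + 31 + 31 + 30 + 31 + 30 + 31 + 31 + 28 + 31 + 30 + 31 + 30 + 31 + 31 + 30 + 31 + 30 + 31 + 31 + 28 + 31 + 3 = 1116.
The subtraction is earlier − later, so the result is −1116 → -1116.

-1116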